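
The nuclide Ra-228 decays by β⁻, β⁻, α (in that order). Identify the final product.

Ra-224

Start: (A, Z) = (228, 88).
After β⁻: (228, 89).
After β⁻: (228, 90).
After α: (224, 88).
Z = 88 is radium.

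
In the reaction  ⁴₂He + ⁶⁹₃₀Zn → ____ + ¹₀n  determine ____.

Ge-72

Conserve mass number: 4 + 69 = A + 1, so A = 72.
Conserve atomic number: 2 + 30 = Z + 0, so Z = 32.
Z = 32 is germanium, so the species is ⁷²₃₂Ge.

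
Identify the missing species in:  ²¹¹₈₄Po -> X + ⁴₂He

Pb-207

Conserve mass number: 211 = A + 4, so A = 207.
Conserve atomic number: 84 = Z + 2, so Z = 82.
Z = 82 is lead, so the species is ²⁰⁷₈₂Pb.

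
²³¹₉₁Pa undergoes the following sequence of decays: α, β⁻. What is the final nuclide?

Start: (A, Z) = (231, 91).
After α: (227, 89).
After β⁻: (227, 90).
Z = 90 is thorium.

Th-227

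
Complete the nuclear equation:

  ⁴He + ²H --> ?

Conserve mass number: 4 + 2 = A, so A = 6.
Conserve atomic number: 2 + 1 = Z, so Z = 3.
Z = 3 is lithium, so the species is ⁶Li.

Li-6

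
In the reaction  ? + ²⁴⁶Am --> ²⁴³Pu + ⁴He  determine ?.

proton

Conserve mass number: A + 246 = 243 + 4, so A = 1.
Conserve atomic number: Z + 95 = 94 + 2, so Z = 1.
A = 1 and Z = 1 is ¹H — a proton.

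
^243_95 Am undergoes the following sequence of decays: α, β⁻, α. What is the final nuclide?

Start: (A, Z) = (243, 95).
After α: (239, 93).
After β⁻: (239, 94).
After α: (235, 92).
Z = 92 is uranium.

U-235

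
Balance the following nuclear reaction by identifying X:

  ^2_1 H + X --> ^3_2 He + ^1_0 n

deuteron

Conserve mass number: 2 + A = 3 + 1, so A = 2.
Conserve atomic number: 1 + Z = 2 + 0, so Z = 1.
A = 2 and Z = 1 is ^2_1 H — a deuteron.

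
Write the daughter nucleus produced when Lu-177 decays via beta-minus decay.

Hf-177

Beta-minus decay: mass number changes by +0, atomic number by +1.
A: 177 = 177; Z: 71 + 1 = 72.
Z = 72 is hafnium, so the daughter is Hf-177.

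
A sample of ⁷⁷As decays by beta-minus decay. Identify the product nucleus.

Se-77

Beta-minus decay: mass number changes by +0, atomic number by +1.
A: 77 = 77; Z: 33 + 1 = 34.
Z = 34 is selenium, so the daughter is ⁷⁷Se.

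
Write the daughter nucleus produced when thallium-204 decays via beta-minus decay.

Beta-minus decay: mass number changes by +0, atomic number by +1.
A: 204 = 204; Z: 81 + 1 = 82.
Z = 82 is lead, so the daughter is lead-204.

Pb-204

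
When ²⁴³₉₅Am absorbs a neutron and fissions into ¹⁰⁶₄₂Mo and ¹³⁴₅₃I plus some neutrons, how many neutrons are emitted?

Conserve mass number: 244 = 106 + 134 + k, so k = 244 − 240 = 4.
Check atomic number: 95 = 42 + 53 + 0 = 95. ✓

4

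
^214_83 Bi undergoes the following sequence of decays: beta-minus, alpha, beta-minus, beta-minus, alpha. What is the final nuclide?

Start: (A, Z) = (214, 83).
After β⁻: (214, 84).
After α: (210, 82).
After β⁻: (210, 83).
After β⁻: (210, 84).
After α: (206, 82).
Z = 82 is lead.

Pb-206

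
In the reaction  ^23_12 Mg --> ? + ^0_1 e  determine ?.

Conserve mass number: 23 = A + 0, so A = 23.
Conserve atomic number: 12 = Z + 1, so Z = 11.
Z = 11 is sodium, so the species is ^23_11 Na.

Na-23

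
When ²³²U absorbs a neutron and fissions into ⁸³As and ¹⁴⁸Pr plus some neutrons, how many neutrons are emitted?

Conserve mass number: 233 = 83 + 148 + k, so k = 233 − 231 = 2.
Check atomic number: 92 = 33 + 59 + 0 = 92. ✓

2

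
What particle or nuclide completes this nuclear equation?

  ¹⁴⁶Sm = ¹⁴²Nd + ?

Conserve mass number: 146 = 142 + A, so A = 4.
Conserve atomic number: 62 = 60 + Z, so Z = 2.
A = 4 and Z = 2 is ⁴He — an alpha particle.

alpha particle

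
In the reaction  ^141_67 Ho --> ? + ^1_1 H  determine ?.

Dy-140

Conserve mass number: 141 = A + 1, so A = 140.
Conserve atomic number: 67 = Z + 1, so Z = 66.
Z = 66 is dysprosium, so the species is ^140_66 Dy.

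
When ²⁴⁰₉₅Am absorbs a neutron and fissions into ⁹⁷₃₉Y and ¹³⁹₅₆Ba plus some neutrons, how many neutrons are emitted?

Conserve mass number: 241 = 97 + 139 + k, so k = 241 − 236 = 5.
Check atomic number: 95 = 39 + 56 + 0 = 95. ✓

5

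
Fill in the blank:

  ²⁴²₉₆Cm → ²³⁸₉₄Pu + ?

Conserve mass number: 242 = 238 + A, so A = 4.
Conserve atomic number: 96 = 94 + Z, so Z = 2.
A = 4 and Z = 2 is ⁴₂He — an alpha particle.

alpha particle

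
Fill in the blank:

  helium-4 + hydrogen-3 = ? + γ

Li-7

Conserve mass number: 4 + 3 = A + 0, so A = 7.
Conserve atomic number: 2 + 1 = Z + 0, so Z = 3.
Z = 3 is lithium, so the species is lithium-7.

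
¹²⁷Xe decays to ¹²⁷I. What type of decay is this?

ΔA = 127 − 127 = 0; ΔZ = 53 − 54 = -1.
A is unchanged and Z drops by 1 — a proton has become a neutron (β⁺ emission or electron capture).

beta-plus decay or electron capture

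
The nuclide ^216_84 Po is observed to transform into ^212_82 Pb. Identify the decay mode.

ΔA = 212 − 216 = -4; ΔZ = 82 − 84 = -2.
A drops by 4 and Z drops by 2 — the signature of alpha emission.

alpha decay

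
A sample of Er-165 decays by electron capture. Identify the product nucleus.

Ho-165

Electron capture: mass number changes by +0, atomic number by -1.
A: 165 = 165; Z: 68 − 1 = 67.
Z = 67 is holmium, so the daughter is Ho-165.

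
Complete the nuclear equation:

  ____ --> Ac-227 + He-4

Conserve mass number: A = 227 + 4, so A = 231.
Conserve atomic number: Z = 89 + 2, so Z = 91.
Z = 91 is protactinium, so the species is Pa-231.

Pa-231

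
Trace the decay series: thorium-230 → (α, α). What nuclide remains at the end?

Rn-222

Start: (A, Z) = (230, 90).
After α: (226, 88).
After α: (222, 86).
Z = 86 is radon.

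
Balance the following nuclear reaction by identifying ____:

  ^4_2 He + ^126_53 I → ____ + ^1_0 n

Conserve mass number: 4 + 126 = A + 1, so A = 129.
Conserve atomic number: 2 + 53 = Z + 0, so Z = 55.
Z = 55 is caesium, so the species is ^129_55 Cs.

Cs-129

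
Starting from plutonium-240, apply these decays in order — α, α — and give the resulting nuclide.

Start: (A, Z) = (240, 94).
After α: (236, 92).
After α: (232, 90).
Z = 90 is thorium.

Th-232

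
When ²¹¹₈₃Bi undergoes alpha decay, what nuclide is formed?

Alpha decay: mass number changes by -4, atomic number by -2.
A: 211 − 4 = 207; Z: 83 − 2 = 81.
Z = 81 is thallium, so the daughter is ²⁰⁷₈₁Tl.

Tl-207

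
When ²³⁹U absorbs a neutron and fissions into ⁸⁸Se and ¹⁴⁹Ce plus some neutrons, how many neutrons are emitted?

Conserve mass number: 240 = 88 + 149 + k, so k = 240 − 237 = 3.
Check atomic number: 92 = 34 + 58 + 0 = 92. ✓

3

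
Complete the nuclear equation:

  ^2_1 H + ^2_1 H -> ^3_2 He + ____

Conserve mass number: 2 + 2 = 3 + A, so A = 1.
Conserve atomic number: 1 + 1 = 2 + Z, so Z = 0.
A = 1 and Z = 0 is ^1_0 n — a neutron.

neutron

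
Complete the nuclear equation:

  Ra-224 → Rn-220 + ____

Conserve mass number: 224 = 220 + A, so A = 4.
Conserve atomic number: 88 = 86 + Z, so Z = 2.
A = 4 and Z = 2 is He-4 — an alpha particle.

alpha particle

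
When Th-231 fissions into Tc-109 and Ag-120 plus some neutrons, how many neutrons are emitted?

Conserve mass number: 231 = 109 + 120 + k, so k = 231 − 229 = 2.
Check atomic number: 90 = 43 + 47 + 0 = 90. ✓

2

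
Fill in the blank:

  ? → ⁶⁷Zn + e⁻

Conserve mass number: A = 67 + 0, so A = 67.
Conserve atomic number: Z = 30 − 1, so Z = 29.
Z = 29 is copper, so the species is ⁶⁷Cu.

Cu-67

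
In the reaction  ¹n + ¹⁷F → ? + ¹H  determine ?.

Conserve mass number: 1 + 17 = A + 1, so A = 17.
Conserve atomic number: 0 + 9 = Z + 1, so Z = 8.
Z = 8 is oxygen, so the species is ¹⁷O.

O-17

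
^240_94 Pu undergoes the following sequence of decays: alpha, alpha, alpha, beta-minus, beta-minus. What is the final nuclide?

Th-228

Start: (A, Z) = (240, 94).
After α: (236, 92).
After α: (232, 90).
After α: (228, 88).
After β⁻: (228, 89).
After β⁻: (228, 90).
Z = 90 is thorium.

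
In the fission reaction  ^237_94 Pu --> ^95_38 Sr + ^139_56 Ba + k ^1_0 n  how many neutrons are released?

3

Conserve mass number: 237 = 95 + 139 + k, so k = 237 − 234 = 3.
Check atomic number: 94 = 38 + 56 + 0 = 94. ✓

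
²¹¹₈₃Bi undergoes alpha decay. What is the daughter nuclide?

Alpha decay: mass number changes by -4, atomic number by -2.
A: 211 − 4 = 207; Z: 83 − 2 = 81.
Z = 81 is thallium, so the daughter is ²⁰⁷₈₁Tl.

Tl-207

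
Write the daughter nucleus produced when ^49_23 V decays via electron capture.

Ti-49

Electron capture: mass number changes by +0, atomic number by -1.
A: 49 = 49; Z: 23 − 1 = 22.
Z = 22 is titanium, so the daughter is ^49_22 Ti.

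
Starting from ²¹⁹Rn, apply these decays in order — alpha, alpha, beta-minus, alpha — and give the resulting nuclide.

Tl-207

Start: (A, Z) = (219, 86).
After α: (215, 84).
After α: (211, 82).
After β⁻: (211, 83).
After α: (207, 81).
Z = 81 is thallium.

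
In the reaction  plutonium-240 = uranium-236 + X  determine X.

alpha particle

Conserve mass number: 240 = 236 + A, so A = 4.
Conserve atomic number: 94 = 92 + Z, so Z = 2.
A = 4 and Z = 2 is helium-4 — an alpha particle.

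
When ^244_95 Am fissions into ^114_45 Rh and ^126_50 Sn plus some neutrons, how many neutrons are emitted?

4

Conserve mass number: 244 = 114 + 126 + k, so k = 244 − 240 = 4.
Check atomic number: 95 = 45 + 50 + 0 = 95. ✓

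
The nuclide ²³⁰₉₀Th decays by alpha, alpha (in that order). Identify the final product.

Rn-222

Start: (A, Z) = (230, 90).
After α: (226, 88).
After α: (222, 86).
Z = 86 is radon.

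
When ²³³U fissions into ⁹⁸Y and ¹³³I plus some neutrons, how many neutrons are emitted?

2

Conserve mass number: 233 = 98 + 133 + k, so k = 233 − 231 = 2.
Check atomic number: 92 = 39 + 53 + 0 = 92. ✓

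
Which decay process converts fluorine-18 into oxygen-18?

ΔA = 18 − 18 = 0; ΔZ = 8 − 9 = -1.
A is unchanged and Z drops by 1 — a proton has become a neutron (β⁺ emission or electron capture).

beta-plus decay or electron capture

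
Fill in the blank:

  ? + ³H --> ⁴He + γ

Conserve mass number: A + 3 = 4 + 0, so A = 1.
Conserve atomic number: Z + 1 = 2 + 0, so Z = 1.
A = 1 and Z = 1 is ¹H — a proton.

proton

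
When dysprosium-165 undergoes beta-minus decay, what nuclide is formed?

Ho-165

Beta-minus decay: mass number changes by +0, atomic number by +1.
A: 165 = 165; Z: 66 + 1 = 67.
Z = 67 is holmium, so the daughter is holmium-165.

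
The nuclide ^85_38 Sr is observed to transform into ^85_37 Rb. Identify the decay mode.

ΔA = 85 − 85 = 0; ΔZ = 37 − 38 = -1.
A is unchanged and Z drops by 1 — a proton has become a neutron (β⁺ emission or electron capture).

beta-plus decay or electron capture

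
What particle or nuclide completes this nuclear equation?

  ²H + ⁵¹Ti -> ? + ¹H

Conserve mass number: 2 + 51 = A + 1, so A = 52.
Conserve atomic number: 1 + 22 = Z + 1, so Z = 22.
Z = 22 is titanium, so the species is ⁵²Ti.

Ti-52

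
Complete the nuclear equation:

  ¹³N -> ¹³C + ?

Conserve mass number: 13 = 13 + A, so A = 0.
Conserve atomic number: 7 = 6 + Z, so Z = 1.
A = 0 and Z = 1 is e⁺ — a positron.

positron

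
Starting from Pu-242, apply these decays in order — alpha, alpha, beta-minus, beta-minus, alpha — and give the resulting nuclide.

Start: (A, Z) = (242, 94).
After α: (238, 92).
After α: (234, 90).
After β⁻: (234, 91).
After β⁻: (234, 92).
After α: (230, 90).
Z = 90 is thorium.

Th-230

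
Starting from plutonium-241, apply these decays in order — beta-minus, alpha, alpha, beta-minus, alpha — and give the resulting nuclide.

Start: (A, Z) = (241, 94).
After β⁻: (241, 95).
After α: (237, 93).
After α: (233, 91).
After β⁻: (233, 92).
After α: (229, 90).
Z = 90 is thorium.

Th-229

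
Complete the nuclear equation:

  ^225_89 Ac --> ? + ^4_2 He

Conserve mass number: 225 = A + 4, so A = 221.
Conserve atomic number: 89 = Z + 2, so Z = 87.
Z = 87 is francium, so the species is ^221_87 Fr.

Fr-221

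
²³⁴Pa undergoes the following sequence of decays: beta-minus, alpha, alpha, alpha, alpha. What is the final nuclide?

Po-218

Start: (A, Z) = (234, 91).
After β⁻: (234, 92).
After α: (230, 90).
After α: (226, 88).
After α: (222, 86).
After α: (218, 84).
Z = 84 is polonium.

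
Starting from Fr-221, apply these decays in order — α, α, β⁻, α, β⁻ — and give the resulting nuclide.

Start: (A, Z) = (221, 87).
After α: (217, 85).
After α: (213, 83).
After β⁻: (213, 84).
After α: (209, 82).
After β⁻: (209, 83).
Z = 83 is bismuth.

Bi-209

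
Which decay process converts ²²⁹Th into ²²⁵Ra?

alpha decay

ΔA = 225 − 229 = -4; ΔZ = 88 − 90 = -2.
A drops by 4 and Z drops by 2 — the signature of alpha emission.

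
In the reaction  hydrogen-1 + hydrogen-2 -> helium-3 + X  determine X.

Conserve mass number: 1 + 2 = 3 + A, so A = 0.
Conserve atomic number: 1 + 1 = 2 + Z, so Z = 0.
A = 0 and Z = 0 is γ — a gamma ray.

gamma ray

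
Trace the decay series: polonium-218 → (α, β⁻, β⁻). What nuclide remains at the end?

Start: (A, Z) = (218, 84).
After α: (214, 82).
After β⁻: (214, 83).
After β⁻: (214, 84).
Z = 84 is polonium.

Po-214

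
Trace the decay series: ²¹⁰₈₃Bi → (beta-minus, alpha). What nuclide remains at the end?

Pb-206

Start: (A, Z) = (210, 83).
After β⁻: (210, 84).
After α: (206, 82).
Z = 82 is lead.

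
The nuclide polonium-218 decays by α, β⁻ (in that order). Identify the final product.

Start: (A, Z) = (218, 84).
After α: (214, 82).
After β⁻: (214, 83).
Z = 83 is bismuth.

Bi-214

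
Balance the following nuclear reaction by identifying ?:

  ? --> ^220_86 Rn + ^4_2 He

Conserve mass number: A = 220 + 4, so A = 224.
Conserve atomic number: Z = 86 + 2, so Z = 88.
Z = 88 is radium, so the species is ^224_88 Ra.

Ra-224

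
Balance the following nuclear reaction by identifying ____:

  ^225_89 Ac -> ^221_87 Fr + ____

Conserve mass number: 225 = 221 + A, so A = 4.
Conserve atomic number: 89 = 87 + Z, so Z = 2.
A = 4 and Z = 2 is ^4_2 He — an alpha particle.

alpha particle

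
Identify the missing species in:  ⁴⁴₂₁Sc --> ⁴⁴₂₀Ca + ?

Conserve mass number: 44 = 44 + A, so A = 0.
Conserve atomic number: 21 = 20 + Z, so Z = 1.
A = 0 and Z = 1 is ⁰₁e — a positron.

positron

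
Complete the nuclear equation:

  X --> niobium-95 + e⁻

Zr-95

Conserve mass number: A = 95 + 0, so A = 95.
Conserve atomic number: Z = 41 − 1, so Z = 40.
Z = 40 is zirconium, so the species is zirconium-95.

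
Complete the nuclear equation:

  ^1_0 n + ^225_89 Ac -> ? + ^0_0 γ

Ac-226

Conserve mass number: 1 + 225 = A + 0, so A = 226.
Conserve atomic number: 0 + 89 = Z + 0, so Z = 89.
Z = 89 is actinium, so the species is ^226_89 Ac.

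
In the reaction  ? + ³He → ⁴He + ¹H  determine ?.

Conserve mass number: A + 3 = 4 + 1, so A = 2.
Conserve atomic number: Z + 2 = 2 + 1, so Z = 1.
A = 2 and Z = 1 is ²H — a deuteron.

deuteron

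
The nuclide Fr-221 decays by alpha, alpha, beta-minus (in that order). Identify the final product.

Po-213

Start: (A, Z) = (221, 87).
After α: (217, 85).
After α: (213, 83).
After β⁻: (213, 84).
Z = 84 is polonium.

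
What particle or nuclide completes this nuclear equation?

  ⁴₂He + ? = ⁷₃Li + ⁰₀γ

Conserve mass number: 4 + A = 7 + 0, so A = 3.
Conserve atomic number: 2 + Z = 3 + 0, so Z = 1.
A = 3 and Z = 1 is ³₁H — a triton.

triton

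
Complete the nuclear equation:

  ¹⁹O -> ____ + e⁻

F-19

Conserve mass number: 19 = A + 0, so A = 19.
Conserve atomic number: 8 = Z − 1, so Z = 9.
Z = 9 is fluorine, so the species is ¹⁹F.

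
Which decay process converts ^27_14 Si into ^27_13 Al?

beta-plus decay or electron capture

ΔA = 27 − 27 = 0; ΔZ = 13 − 14 = -1.
A is unchanged and Z drops by 1 — a proton has become a neutron (β⁺ emission or electron capture).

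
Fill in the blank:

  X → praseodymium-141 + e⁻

Ce-141

Conserve mass number: A = 141 + 0, so A = 141.
Conserve atomic number: Z = 59 − 1, so Z = 58.
Z = 58 is cerium, so the species is cerium-141.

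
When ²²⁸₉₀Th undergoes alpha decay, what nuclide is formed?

Alpha decay: mass number changes by -4, atomic number by -2.
A: 228 − 4 = 224; Z: 90 − 2 = 88.
Z = 88 is radium, so the daughter is ²²⁴₈₈Ra.

Ra-224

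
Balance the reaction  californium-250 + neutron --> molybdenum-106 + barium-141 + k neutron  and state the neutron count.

4

Conserve mass number: 251 = 106 + 141 + k, so k = 251 − 247 = 4.
Check atomic number: 98 = 42 + 56 + 0 = 98. ✓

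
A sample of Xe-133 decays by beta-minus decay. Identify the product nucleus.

Beta-minus decay: mass number changes by +0, atomic number by +1.
A: 133 = 133; Z: 54 + 1 = 55.
Z = 55 is caesium, so the daughter is Cs-133.

Cs-133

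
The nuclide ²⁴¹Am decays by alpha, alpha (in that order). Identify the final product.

Pa-233

Start: (A, Z) = (241, 95).
After α: (237, 93).
After α: (233, 91).
Z = 91 is protactinium.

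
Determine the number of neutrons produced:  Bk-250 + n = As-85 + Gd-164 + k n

2

Conserve mass number: 251 = 85 + 164 + k, so k = 251 − 249 = 2.
Check atomic number: 97 = 33 + 64 + 0 = 97. ✓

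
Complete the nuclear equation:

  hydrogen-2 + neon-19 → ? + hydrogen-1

Conserve mass number: 2 + 19 = A + 1, so A = 20.
Conserve atomic number: 1 + 10 = Z + 1, so Z = 10.
Z = 10 is neon, so the species is neon-20.

Ne-20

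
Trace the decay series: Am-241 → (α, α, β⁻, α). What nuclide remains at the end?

Start: (A, Z) = (241, 95).
After α: (237, 93).
After α: (233, 91).
After β⁻: (233, 92).
After α: (229, 90).
Z = 90 is thorium.

Th-229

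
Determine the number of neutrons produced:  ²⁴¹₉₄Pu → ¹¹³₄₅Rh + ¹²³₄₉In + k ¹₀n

Conserve mass number: 241 = 113 + 123 + k, so k = 241 − 236 = 5.
Check atomic number: 94 = 45 + 49 + 0 = 94. ✓

5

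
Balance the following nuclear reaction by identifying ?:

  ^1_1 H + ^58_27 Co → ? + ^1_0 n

Conserve mass number: 1 + 58 = A + 1, so A = 58.
Conserve atomic number: 1 + 27 = Z + 0, so Z = 28.
Z = 28 is nickel, so the species is ^58_28 Ni.

Ni-58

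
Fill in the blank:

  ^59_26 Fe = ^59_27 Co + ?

beta-minus particle

Conserve mass number: 59 = 59 + A, so A = 0.
Conserve atomic number: 26 = 27 + Z, so Z = -1.
A = 0 and Z = -1 is ^0_-1 e — a beta-minus particle.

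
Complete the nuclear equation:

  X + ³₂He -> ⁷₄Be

alpha particle

Conserve mass number: A + 3 = 7, so A = 4.
Conserve atomic number: Z + 2 = 4, so Z = 2.
A = 4 and Z = 2 is ⁴₂He — an alpha particle.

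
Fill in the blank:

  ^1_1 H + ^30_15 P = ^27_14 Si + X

Conserve mass number: 1 + 30 = 27 + A, so A = 4.
Conserve atomic number: 1 + 15 = 14 + Z, so Z = 2.
A = 4 and Z = 2 is ^4_2 He — an alpha particle.

alpha particle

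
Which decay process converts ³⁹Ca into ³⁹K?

beta-plus decay or electron capture

ΔA = 39 − 39 = 0; ΔZ = 19 − 20 = -1.
A is unchanged and Z drops by 1 — a proton has become a neutron (β⁺ emission or electron capture).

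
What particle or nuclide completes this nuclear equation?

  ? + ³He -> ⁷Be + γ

alpha particle

Conserve mass number: A + 3 = 7 + 0, so A = 4.
Conserve atomic number: Z + 2 = 4 + 0, so Z = 2.
A = 4 and Z = 2 is ⁴He — an alpha particle.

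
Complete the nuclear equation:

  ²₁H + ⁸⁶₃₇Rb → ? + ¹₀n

Conserve mass number: 2 + 86 = A + 1, so A = 87.
Conserve atomic number: 1 + 37 = Z + 0, so Z = 38.
Z = 38 is strontium, so the species is ⁸⁷₃₈Sr.

Sr-87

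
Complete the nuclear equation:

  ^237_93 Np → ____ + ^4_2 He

Conserve mass number: 237 = A + 4, so A = 233.
Conserve atomic number: 93 = Z + 2, so Z = 91.
Z = 91 is protactinium, so the species is ^233_91 Pa.

Pa-233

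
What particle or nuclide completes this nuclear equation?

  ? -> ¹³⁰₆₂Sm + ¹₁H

Conserve mass number: A = 130 + 1, so A = 131.
Conserve atomic number: Z = 62 + 1, so Z = 63.
Z = 63 is europium, so the species is ¹³¹₆₃Eu.

Eu-131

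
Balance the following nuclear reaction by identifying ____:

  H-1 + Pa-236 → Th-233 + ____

Conserve mass number: 1 + 236 = 233 + A, so A = 4.
Conserve atomic number: 1 + 91 = 90 + Z, so Z = 2.
A = 4 and Z = 2 is He-4 — an alpha particle.

alpha particle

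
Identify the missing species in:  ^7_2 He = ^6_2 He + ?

Conserve mass number: 7 = 6 + A, so A = 1.
Conserve atomic number: 2 = 2 + Z, so Z = 0.
A = 1 and Z = 0 is ^1_0 n — a neutron.

neutron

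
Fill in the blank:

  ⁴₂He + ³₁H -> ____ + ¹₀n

Conserve mass number: 4 + 3 = A + 1, so A = 6.
Conserve atomic number: 2 + 1 = Z + 0, so Z = 3.
Z = 3 is lithium, so the species is ⁶₃Li.

Li-6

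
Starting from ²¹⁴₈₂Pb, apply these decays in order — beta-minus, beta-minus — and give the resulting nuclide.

Po-214

Start: (A, Z) = (214, 82).
After β⁻: (214, 83).
After β⁻: (214, 84).
Z = 84 is polonium.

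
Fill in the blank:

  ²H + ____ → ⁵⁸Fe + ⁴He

Co-60

Conserve mass number: 2 + A = 58 + 4, so A = 60.
Conserve atomic number: 1 + Z = 26 + 2, so Z = 27.
Z = 27 is cobalt, so the species is ⁶⁰Co.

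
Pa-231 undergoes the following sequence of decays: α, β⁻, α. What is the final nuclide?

Ra-223

Start: (A, Z) = (231, 91).
After α: (227, 89).
After β⁻: (227, 90).
After α: (223, 88).
Z = 88 is radium.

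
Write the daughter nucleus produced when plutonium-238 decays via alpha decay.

U-234

Alpha decay: mass number changes by -4, atomic number by -2.
A: 238 − 4 = 234; Z: 94 − 2 = 92.
Z = 92 is uranium, so the daughter is uranium-234.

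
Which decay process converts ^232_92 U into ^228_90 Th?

ΔA = 228 − 232 = -4; ΔZ = 90 − 92 = -2.
A drops by 4 and Z drops by 2 — the signature of alpha emission.

alpha decay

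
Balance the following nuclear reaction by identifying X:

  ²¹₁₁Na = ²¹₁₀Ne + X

Conserve mass number: 21 = 21 + A, so A = 0.
Conserve atomic number: 11 = 10 + Z, so Z = 1.
A = 0 and Z = 1 is ⁰₁e — a positron.

positron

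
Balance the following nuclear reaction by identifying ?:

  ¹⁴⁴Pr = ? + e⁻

Conserve mass number: 144 = A + 0, so A = 144.
Conserve atomic number: 59 = Z − 1, so Z = 60.
Z = 60 is neodymium, so the species is ¹⁴⁴Nd.

Nd-144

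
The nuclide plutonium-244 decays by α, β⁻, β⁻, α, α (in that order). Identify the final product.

Th-232

Start: (A, Z) = (244, 94).
After α: (240, 92).
After β⁻: (240, 93).
After β⁻: (240, 94).
After α: (236, 92).
After α: (232, 90).
Z = 90 is thorium.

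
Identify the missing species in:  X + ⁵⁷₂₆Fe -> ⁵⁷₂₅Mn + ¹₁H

neutron

Conserve mass number: A + 57 = 57 + 1, so A = 1.
Conserve atomic number: Z + 26 = 25 + 1, so Z = 0.
A = 1 and Z = 0 is ¹₀n — a neutron.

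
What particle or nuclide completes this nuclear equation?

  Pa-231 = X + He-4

Conserve mass number: 231 = A + 4, so A = 227.
Conserve atomic number: 91 = Z + 2, so Z = 89.
Z = 89 is actinium, so the species is Ac-227.

Ac-227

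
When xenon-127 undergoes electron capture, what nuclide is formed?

I-127

Electron capture: mass number changes by +0, atomic number by -1.
A: 127 = 127; Z: 54 − 1 = 53.
Z = 53 is iodine, so the daughter is iodine-127.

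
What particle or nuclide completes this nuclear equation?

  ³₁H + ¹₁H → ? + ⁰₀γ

He-4

Conserve mass number: 3 + 1 = A + 0, so A = 4.
Conserve atomic number: 1 + 1 = Z + 0, so Z = 2.
A = 4 and Z = 2 is ⁴₂He — an alpha particle.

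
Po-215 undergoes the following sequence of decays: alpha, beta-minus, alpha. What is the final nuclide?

Start: (A, Z) = (215, 84).
After α: (211, 82).
After β⁻: (211, 83).
After α: (207, 81).
Z = 81 is thallium.

Tl-207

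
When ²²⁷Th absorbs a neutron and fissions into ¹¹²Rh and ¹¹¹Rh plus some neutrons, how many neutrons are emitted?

Conserve mass number: 228 = 112 + 111 + k, so k = 228 − 223 = 5.
Check atomic number: 90 = 45 + 45 + 0 = 90. ✓

5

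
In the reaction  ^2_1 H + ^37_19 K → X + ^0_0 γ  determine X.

Conserve mass number: 2 + 37 = A + 0, so A = 39.
Conserve atomic number: 1 + 19 = Z + 0, so Z = 20.
Z = 20 is calcium, so the species is ^39_20 Ca.

Ca-39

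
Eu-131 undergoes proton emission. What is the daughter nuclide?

Sm-130

Proton emission: mass number changes by -1, atomic number by -1.
A: 131 − 1 = 130; Z: 63 − 1 = 62.
Z = 62 is samarium, so the daughter is Sm-130.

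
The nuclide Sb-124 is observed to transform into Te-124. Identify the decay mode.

beta-minus decay

ΔA = 124 − 124 = 0; ΔZ = 52 − 51 = +1.
A is unchanged and Z rises by 1 — a neutron has become a proton (β⁻ decay).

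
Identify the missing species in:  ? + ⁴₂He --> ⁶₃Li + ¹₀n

triton

Conserve mass number: A + 4 = 6 + 1, so A = 3.
Conserve atomic number: Z + 2 = 3 + 0, so Z = 1.
A = 3 and Z = 1 is ³₁H — a triton.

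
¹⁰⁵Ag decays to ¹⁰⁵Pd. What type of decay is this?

ΔA = 105 − 105 = 0; ΔZ = 46 − 47 = -1.
A is unchanged and Z drops by 1 — a proton has become a neutron (β⁺ emission or electron capture).

beta-plus decay or electron capture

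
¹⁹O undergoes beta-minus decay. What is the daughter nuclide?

Beta-minus decay: mass number changes by +0, atomic number by +1.
A: 19 = 19; Z: 8 + 1 = 9.
Z = 9 is fluorine, so the daughter is ¹⁹F.

F-19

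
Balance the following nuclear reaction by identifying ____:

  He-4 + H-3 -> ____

Conserve mass number: 4 + 3 = A, so A = 7.
Conserve atomic number: 2 + 1 = Z, so Z = 3.
Z = 3 is lithium, so the species is Li-7.

Li-7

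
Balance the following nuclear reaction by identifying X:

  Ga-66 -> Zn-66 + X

positron

Conserve mass number: 66 = 66 + A, so A = 0.
Conserve atomic number: 31 = 30 + Z, so Z = 1.
A = 0 and Z = 1 is e⁺ — a positron.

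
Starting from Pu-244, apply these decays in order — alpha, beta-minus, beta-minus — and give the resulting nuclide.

Pu-240

Start: (A, Z) = (244, 94).
After α: (240, 92).
After β⁻: (240, 93).
After β⁻: (240, 94).
Z = 94 is plutonium.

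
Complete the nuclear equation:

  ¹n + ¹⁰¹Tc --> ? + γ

Tc-102

Conserve mass number: 1 + 101 = A + 0, so A = 102.
Conserve atomic number: 0 + 43 = Z + 0, so Z = 43.
Z = 43 is technetium, so the species is ¹⁰²Tc.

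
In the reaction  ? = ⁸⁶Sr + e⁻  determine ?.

Rb-86

Conserve mass number: A = 86 + 0, so A = 86.
Conserve atomic number: Z = 38 − 1, so Z = 37.
Z = 37 is rubidium, so the species is ⁸⁶Rb.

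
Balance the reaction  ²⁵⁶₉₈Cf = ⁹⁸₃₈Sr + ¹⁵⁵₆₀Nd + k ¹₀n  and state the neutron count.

3

Conserve mass number: 256 = 98 + 155 + k, so k = 256 − 253 = 3.
Check atomic number: 98 = 38 + 60 + 0 = 98. ✓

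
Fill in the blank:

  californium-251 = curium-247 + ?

Conserve mass number: 251 = 247 + A, so A = 4.
Conserve atomic number: 98 = 96 + Z, so Z = 2.
A = 4 and Z = 2 is helium-4 — an alpha particle.

alpha particle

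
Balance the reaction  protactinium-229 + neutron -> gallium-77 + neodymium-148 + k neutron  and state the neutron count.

5

Conserve mass number: 230 = 77 + 148 + k, so k = 230 − 225 = 5.
Check atomic number: 91 = 31 + 60 + 0 = 91. ✓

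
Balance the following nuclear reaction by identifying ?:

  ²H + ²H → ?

He-4

Conserve mass number: 2 + 2 = A, so A = 4.
Conserve atomic number: 1 + 1 = Z, so Z = 2.
A = 4 and Z = 2 is ⁴He — an alpha particle.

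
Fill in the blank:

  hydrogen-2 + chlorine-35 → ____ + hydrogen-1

Cl-36

Conserve mass number: 2 + 35 = A + 1, so A = 36.
Conserve atomic number: 1 + 17 = Z + 1, so Z = 17.
Z = 17 is chlorine, so the species is chlorine-36.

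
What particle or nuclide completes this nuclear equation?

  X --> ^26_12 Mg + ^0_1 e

Conserve mass number: A = 26 + 0, so A = 26.
Conserve atomic number: Z = 12 + 1, so Z = 13.
Z = 13 is aluminium, so the species is ^26_13 Al.

Al-26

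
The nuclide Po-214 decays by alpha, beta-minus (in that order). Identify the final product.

Start: (A, Z) = (214, 84).
After α: (210, 82).
After β⁻: (210, 83).
Z = 83 is bismuth.

Bi-210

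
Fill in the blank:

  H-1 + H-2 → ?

He-3

Conserve mass number: 1 + 2 = A, so A = 3.
Conserve atomic number: 1 + 1 = Z, so Z = 2.
Z = 2 is helium, so the species is He-3.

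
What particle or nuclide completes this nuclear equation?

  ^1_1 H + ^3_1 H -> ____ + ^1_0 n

He-3

Conserve mass number: 1 + 3 = A + 1, so A = 3.
Conserve atomic number: 1 + 1 = Z + 0, so Z = 2.
Z = 2 is helium, so the species is ^3_2 He.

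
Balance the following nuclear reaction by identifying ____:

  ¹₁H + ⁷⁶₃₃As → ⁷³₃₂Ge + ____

alpha particle

Conserve mass number: 1 + 76 = 73 + A, so A = 4.
Conserve atomic number: 1 + 33 = 32 + Z, so Z = 2.
A = 4 and Z = 2 is ⁴₂He — an alpha particle.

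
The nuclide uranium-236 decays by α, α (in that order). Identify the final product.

Ra-228

Start: (A, Z) = (236, 92).
After α: (232, 90).
After α: (228, 88).
Z = 88 is radium.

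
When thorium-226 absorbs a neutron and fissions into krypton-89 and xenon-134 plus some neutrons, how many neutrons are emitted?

Conserve mass number: 227 = 89 + 134 + k, so k = 227 − 223 = 4.
Check atomic number: 90 = 36 + 54 + 0 = 90. ✓

4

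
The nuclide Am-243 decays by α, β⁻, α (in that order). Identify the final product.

Start: (A, Z) = (243, 95).
After α: (239, 93).
After β⁻: (239, 94).
After α: (235, 92).
Z = 92 is uranium.

U-235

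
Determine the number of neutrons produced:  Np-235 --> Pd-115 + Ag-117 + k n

Conserve mass number: 235 = 115 + 117 + k, so k = 235 − 232 = 3.
Check atomic number: 93 = 46 + 47 + 0 = 93. ✓

3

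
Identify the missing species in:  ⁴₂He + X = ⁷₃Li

triton

Conserve mass number: 4 + A = 7, so A = 3.
Conserve atomic number: 2 + Z = 3, so Z = 1.
A = 3 and Z = 1 is ³₁H — a triton.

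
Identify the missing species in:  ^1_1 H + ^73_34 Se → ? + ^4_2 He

Conserve mass number: 1 + 73 = A + 4, so A = 70.
Conserve atomic number: 1 + 34 = Z + 2, so Z = 33.
Z = 33 is arsenic, so the species is ^70_33 As.

As-70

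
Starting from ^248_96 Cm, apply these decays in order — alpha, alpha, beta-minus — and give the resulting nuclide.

Np-240

Start: (A, Z) = (248, 96).
After α: (244, 94).
After α: (240, 92).
After β⁻: (240, 93).
Z = 93 is neptunium.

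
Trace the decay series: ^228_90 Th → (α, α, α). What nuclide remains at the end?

Po-216

Start: (A, Z) = (228, 90).
After α: (224, 88).
After α: (220, 86).
After α: (216, 84).
Z = 84 is polonium.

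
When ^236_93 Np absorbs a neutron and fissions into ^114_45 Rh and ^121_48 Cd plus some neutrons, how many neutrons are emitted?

Conserve mass number: 237 = 114 + 121 + k, so k = 237 − 235 = 2.
Check atomic number: 93 = 45 + 48 + 0 = 93. ✓

2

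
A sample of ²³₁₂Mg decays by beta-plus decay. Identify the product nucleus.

Beta-plus decay: mass number changes by +0, atomic number by -1.
A: 23 = 23; Z: 12 − 1 = 11.
Z = 11 is sodium, so the daughter is ²³₁₁Na.

Na-23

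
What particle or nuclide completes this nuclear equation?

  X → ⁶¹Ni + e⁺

Conserve mass number: A = 61 + 0, so A = 61.
Conserve atomic number: Z = 28 + 1, so Z = 29.
Z = 29 is copper, so the species is ⁶¹Cu.

Cu-61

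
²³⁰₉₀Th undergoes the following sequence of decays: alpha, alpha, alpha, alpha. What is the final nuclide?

Pb-214

Start: (A, Z) = (230, 90).
After α: (226, 88).
After α: (222, 86).
After α: (218, 84).
After α: (214, 82).
Z = 82 is lead.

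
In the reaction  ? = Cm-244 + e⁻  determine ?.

Conserve mass number: A = 244 + 0, so A = 244.
Conserve atomic number: Z = 96 − 1, so Z = 95.
Z = 95 is americium, so the species is Am-244.

Am-244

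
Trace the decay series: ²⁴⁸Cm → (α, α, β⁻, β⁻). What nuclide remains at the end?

Start: (A, Z) = (248, 96).
After α: (244, 94).
After α: (240, 92).
After β⁻: (240, 93).
After β⁻: (240, 94).
Z = 94 is plutonium.

Pu-240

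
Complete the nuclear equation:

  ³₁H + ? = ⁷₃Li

Conserve mass number: 3 + A = 7, so A = 4.
Conserve atomic number: 1 + Z = 3, so Z = 2.
A = 4 and Z = 2 is ⁴₂He — an alpha particle.

alpha particle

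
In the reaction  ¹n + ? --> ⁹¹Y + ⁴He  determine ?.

Conserve mass number: 1 + A = 91 + 4, so A = 94.
Conserve atomic number: 0 + Z = 39 + 2, so Z = 41.
Z = 41 is niobium, so the species is ⁹⁴Nb.

Nb-94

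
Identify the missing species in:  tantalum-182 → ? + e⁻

W-182

Conserve mass number: 182 = A + 0, so A = 182.
Conserve atomic number: 73 = Z − 1, so Z = 74.
Z = 74 is tungsten, so the species is tungsten-182.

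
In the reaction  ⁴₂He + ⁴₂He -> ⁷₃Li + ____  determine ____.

proton

Conserve mass number: 4 + 4 = 7 + A, so A = 1.
Conserve atomic number: 2 + 2 = 3 + Z, so Z = 1.
A = 1 and Z = 1 is ¹₁H — a proton.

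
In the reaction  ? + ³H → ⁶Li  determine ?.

He-3

Conserve mass number: A + 3 = 6, so A = 3.
Conserve atomic number: Z + 1 = 3, so Z = 2.
Z = 2 is helium, so the species is ³He.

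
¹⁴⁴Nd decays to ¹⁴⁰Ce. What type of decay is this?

alpha decay

ΔA = 140 − 144 = -4; ΔZ = 58 − 60 = -2.
A drops by 4 and Z drops by 2 — the signature of alpha emission.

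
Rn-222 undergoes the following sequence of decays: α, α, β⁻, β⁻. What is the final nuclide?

Po-214

Start: (A, Z) = (222, 86).
After α: (218, 84).
After α: (214, 82).
After β⁻: (214, 83).
After β⁻: (214, 84).
Z = 84 is polonium.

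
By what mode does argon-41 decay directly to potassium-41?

ΔA = 41 − 41 = 0; ΔZ = 19 − 18 = +1.
A is unchanged and Z rises by 1 — a neutron has become a proton (β⁻ decay).

beta-minus decay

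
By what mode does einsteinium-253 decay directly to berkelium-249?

ΔA = 249 − 253 = -4; ΔZ = 97 − 99 = -2.
A drops by 4 and Z drops by 2 — the signature of alpha emission.

alpha decay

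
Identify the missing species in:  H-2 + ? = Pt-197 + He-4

Au-199

Conserve mass number: 2 + A = 197 + 4, so A = 199.
Conserve atomic number: 1 + Z = 78 + 2, so Z = 79.
Z = 79 is gold, so the species is Au-199.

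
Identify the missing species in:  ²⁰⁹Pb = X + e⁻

Conserve mass number: 209 = A + 0, so A = 209.
Conserve atomic number: 82 = Z − 1, so Z = 83.
Z = 83 is bismuth, so the species is ²⁰⁹Bi.

Bi-209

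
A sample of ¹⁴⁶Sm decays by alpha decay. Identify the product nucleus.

Nd-142

Alpha decay: mass number changes by -4, atomic number by -2.
A: 146 − 4 = 142; Z: 62 − 2 = 60.
Z = 60 is neodymium, so the daughter is ¹⁴²Nd.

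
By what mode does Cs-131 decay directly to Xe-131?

beta-plus decay or electron capture

ΔA = 131 − 131 = 0; ΔZ = 54 − 55 = -1.
A is unchanged and Z drops by 1 — a proton has become a neutron (β⁺ emission or electron capture).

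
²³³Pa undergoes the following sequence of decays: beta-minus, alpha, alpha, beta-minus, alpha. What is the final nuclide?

Fr-221

Start: (A, Z) = (233, 91).
After β⁻: (233, 92).
After α: (229, 90).
After α: (225, 88).
After β⁻: (225, 89).
After α: (221, 87).
Z = 87 is francium.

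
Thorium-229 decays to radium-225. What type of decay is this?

ΔA = 225 − 229 = -4; ΔZ = 88 − 90 = -2.
A drops by 4 and Z drops by 2 — the signature of alpha emission.

alpha decay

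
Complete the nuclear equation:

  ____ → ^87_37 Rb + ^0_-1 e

Conserve mass number: A = 87 + 0, so A = 87.
Conserve atomic number: Z = 37 − 1, so Z = 36.
Z = 36 is krypton, so the species is ^87_36 Kr.

Kr-87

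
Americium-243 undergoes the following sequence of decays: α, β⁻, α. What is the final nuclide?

Start: (A, Z) = (243, 95).
After α: (239, 93).
After β⁻: (239, 94).
After α: (235, 92).
Z = 92 is uranium.

U-235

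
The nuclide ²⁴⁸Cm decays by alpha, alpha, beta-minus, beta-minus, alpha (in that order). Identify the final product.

Start: (A, Z) = (248, 96).
After α: (244, 94).
After α: (240, 92).
After β⁻: (240, 93).
After β⁻: (240, 94).
After α: (236, 92).
Z = 92 is uranium.

U-236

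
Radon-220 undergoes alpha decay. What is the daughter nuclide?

Po-216

Alpha decay: mass number changes by -4, atomic number by -2.
A: 220 − 4 = 216; Z: 86 − 2 = 84.
Z = 84 is polonium, so the daughter is polonium-216.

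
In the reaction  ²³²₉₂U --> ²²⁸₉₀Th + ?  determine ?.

Conserve mass number: 232 = 228 + A, so A = 4.
Conserve atomic number: 92 = 90 + Z, so Z = 2.
A = 4 and Z = 2 is ⁴₂He — an alpha particle.

alpha particle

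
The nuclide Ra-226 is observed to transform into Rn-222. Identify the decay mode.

alpha decay

ΔA = 222 − 226 = -4; ΔZ = 86 − 88 = -2.
A drops by 4 and Z drops by 2 — the signature of alpha emission.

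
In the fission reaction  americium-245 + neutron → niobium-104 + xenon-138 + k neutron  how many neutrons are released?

4

Conserve mass number: 246 = 104 + 138 + k, so k = 246 − 242 = 4.
Check atomic number: 95 = 41 + 54 + 0 = 95. ✓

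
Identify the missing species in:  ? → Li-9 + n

Li-10

Conserve mass number: A = 9 + 1, so A = 10.
Conserve atomic number: Z = 3 + 0, so Z = 3.
Z = 3 is lithium, so the species is Li-10.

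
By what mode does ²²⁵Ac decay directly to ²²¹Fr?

ΔA = 221 − 225 = -4; ΔZ = 87 − 89 = -2.
A drops by 4 and Z drops by 2 — the signature of alpha emission.

alpha decay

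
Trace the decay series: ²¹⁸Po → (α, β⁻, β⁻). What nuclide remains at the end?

Po-214

Start: (A, Z) = (218, 84).
After α: (214, 82).
After β⁻: (214, 83).
After β⁻: (214, 84).
Z = 84 is polonium.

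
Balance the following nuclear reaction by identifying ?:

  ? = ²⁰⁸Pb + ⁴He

Conserve mass number: A = 208 + 4, so A = 212.
Conserve atomic number: Z = 82 + 2, so Z = 84.
Z = 84 is polonium, so the species is ²¹²Po.

Po-212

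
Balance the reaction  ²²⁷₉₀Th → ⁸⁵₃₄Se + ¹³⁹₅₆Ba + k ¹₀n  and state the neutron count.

3

Conserve mass number: 227 = 85 + 139 + k, so k = 227 − 224 = 3.
Check atomic number: 90 = 34 + 56 + 0 = 90. ✓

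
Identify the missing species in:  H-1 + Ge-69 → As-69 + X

neutron

Conserve mass number: 1 + 69 = 69 + A, so A = 1.
Conserve atomic number: 1 + 32 = 33 + Z, so Z = 0.
A = 1 and Z = 0 is n — a neutron.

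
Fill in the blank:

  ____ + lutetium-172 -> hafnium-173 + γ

proton

Conserve mass number: A + 172 = 173 + 0, so A = 1.
Conserve atomic number: Z + 71 = 72 + 0, so Z = 1.
A = 1 and Z = 1 is hydrogen-1 — a proton.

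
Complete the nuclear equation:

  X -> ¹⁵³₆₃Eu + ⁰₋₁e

Sm-153

Conserve mass number: A = 153 + 0, so A = 153.
Conserve atomic number: Z = 63 − 1, so Z = 62.
Z = 62 is samarium, so the species is ¹⁵³₆₂Sm.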